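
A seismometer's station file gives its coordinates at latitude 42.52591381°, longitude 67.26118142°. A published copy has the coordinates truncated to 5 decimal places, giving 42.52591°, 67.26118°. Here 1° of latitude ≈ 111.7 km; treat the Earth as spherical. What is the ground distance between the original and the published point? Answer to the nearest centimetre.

The latitude changed by +0.00000381° and the longitude by +0.00000142°.
N–S: 0.00000381° × 111700 m/° = 0.425577 m.
E–W at 42.5259°: 0.00000142° × 111700 × cos 42.5259° = 0.00000142 × 111700 × 0.7370 ≈ 0.116894 m.
Distance: √(0.425577² + 0.116894²) ≈ 0.441339 m.
That is 0.441339 m = 44.134 cm.

44 centimetres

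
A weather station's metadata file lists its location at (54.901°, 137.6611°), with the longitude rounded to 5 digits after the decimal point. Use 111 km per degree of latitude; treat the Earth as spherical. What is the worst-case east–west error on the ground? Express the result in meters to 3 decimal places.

0.319 meters

Rounding to 5 decimal places leaves the longitude within ±5e-06° of the true value.
One degree of longitude at 54.901° is 111000 × cos 54.901° ≈ 111000 × 0.5750 = 63824 m.
Maximum E–W displacement: 5e-06 × 63824 = 0.31912 m.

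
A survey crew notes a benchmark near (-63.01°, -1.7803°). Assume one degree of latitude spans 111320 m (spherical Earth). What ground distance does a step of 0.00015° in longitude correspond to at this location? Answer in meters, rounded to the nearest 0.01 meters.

7.58 meters

0.00015° of longitude at 63.01° is 0.00015 × 111320 × cos 63.01° ≈ 0.00015 × 50520.9 = 7.57814 m.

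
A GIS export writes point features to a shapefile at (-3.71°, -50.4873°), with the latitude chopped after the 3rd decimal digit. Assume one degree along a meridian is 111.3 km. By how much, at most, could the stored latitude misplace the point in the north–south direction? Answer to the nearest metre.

111 metres

Truncating at 3 decimal places can drop up to a full unit in the last place, so the latitude may be off by as much as 0.001°.
Along the meridian that is 0.001° × 111300 m/° = 111.3 m.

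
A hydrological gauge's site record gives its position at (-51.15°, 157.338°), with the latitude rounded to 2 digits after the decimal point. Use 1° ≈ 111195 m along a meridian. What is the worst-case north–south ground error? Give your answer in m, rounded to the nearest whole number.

556 m

Rounding to 2 decimal places leaves the latitude within ±0.005° of the true value.
So the N–S error is at most 0.005 × 111195 = 555.975 m.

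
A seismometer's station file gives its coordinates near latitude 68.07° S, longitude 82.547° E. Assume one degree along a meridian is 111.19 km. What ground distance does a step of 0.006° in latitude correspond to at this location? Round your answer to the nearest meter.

667 meters

0.006° × 111190 m/° = 667.14 m.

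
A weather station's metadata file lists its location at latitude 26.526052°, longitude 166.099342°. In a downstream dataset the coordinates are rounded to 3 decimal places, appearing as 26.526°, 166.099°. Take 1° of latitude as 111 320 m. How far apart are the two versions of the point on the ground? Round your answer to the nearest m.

Δlat = 26.526052 − 26.526 = +0.000052°; Δlon = 166.099342 − 166.099 = +0.000342°.
North–south shift: 0.000052 × 111320 = 5.78864 m.
East–west at this latitude: 0.000342° × 111320 × cos 26.526° ≈ 0.000342 × 99601.5 = 34.0637 m.
Hypotenuse of the two orthogonal shifts: √(5.78864² + 34.0637²) = 34.5521 m.

35 m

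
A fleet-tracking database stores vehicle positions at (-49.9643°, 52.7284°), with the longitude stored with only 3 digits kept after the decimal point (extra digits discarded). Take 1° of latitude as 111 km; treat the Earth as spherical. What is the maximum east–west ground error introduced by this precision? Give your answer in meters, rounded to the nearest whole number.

71 meters

Truncating at 3 decimal places can drop up to a full unit in the last place, so the longitude may be off by as much as 0.001°.
Parallels shrink by cos φ, so at 49.9643° a degree of longitude is 111000 × 0.6433 ≈ 71402.4 m.
So at most 0.001° × 71402.4 ≈ 71.4024 m east–west.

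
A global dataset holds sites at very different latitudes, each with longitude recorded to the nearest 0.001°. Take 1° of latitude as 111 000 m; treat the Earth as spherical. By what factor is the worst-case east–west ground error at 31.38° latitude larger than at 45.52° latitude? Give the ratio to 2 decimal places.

Rounding to 3 decimal places leaves the longitude within ±0.0005° of the true value.
Error at 31.38° = 0.0005° × 111000 × cos 31.38° ≈ 55.5 × 0.8537 = 47.382 m.
At 45.52°: 0.0005° × 111000 × cos 45.52° = 0.0005 × 111000 × 0.7007 ≈ 38.887 m.
The ratio reduces to cos 31.38° / cos 45.52° = 0.8537/0.7007 ≈ 1.2185.

1.22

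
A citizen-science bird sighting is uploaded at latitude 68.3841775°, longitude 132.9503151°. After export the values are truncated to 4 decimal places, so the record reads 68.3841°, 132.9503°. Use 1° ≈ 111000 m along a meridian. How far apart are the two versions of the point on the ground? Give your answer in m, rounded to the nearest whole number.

9 m

The latitude changed by +0.0000775° and the longitude by +0.0000151°.
N–S: 0.0000775° × 111000 m/° = 8.6025 m.
E–W at 68.3841°: 0.0000151° × 111000 × cos 68.3841° = 0.0000151 × 111000 × 0.3684 ≈ 0.617446 m.
Hypotenuse of the two orthogonal shifts: √(8.6025² + 0.617446²) = 8.62463 m.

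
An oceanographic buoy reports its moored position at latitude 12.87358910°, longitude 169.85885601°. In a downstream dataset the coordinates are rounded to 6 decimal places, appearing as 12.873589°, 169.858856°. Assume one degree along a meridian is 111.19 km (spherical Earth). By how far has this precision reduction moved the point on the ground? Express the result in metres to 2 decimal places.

Δlat = 12.87358910 − 12.873589 = +0.00000010°; Δlon = 169.85885601 − 169.858856 = +0.00000001°.
N–S: 0.00000010° × 111190 m/° = 0.011119 m.
E–W at 12.8736°: 0.00000001° × 111190 × cos 12.8736° = 0.00000001 × 111190 × 0.9749 ≈ 0.00108395 m.
Distance: √(0.011119² + 0.00108395²) ≈ 0.0111717 m.

0.01 metres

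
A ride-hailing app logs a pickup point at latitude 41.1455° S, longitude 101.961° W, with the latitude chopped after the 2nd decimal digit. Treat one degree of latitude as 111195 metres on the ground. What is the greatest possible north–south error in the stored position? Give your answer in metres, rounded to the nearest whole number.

Truncating at 2 decimal places can drop up to a full unit in the last place, so the latitude may be off by as much as 0.01°.
So the N–S error is at most 0.01 × 111195 = 1111.95 m.

1112 metres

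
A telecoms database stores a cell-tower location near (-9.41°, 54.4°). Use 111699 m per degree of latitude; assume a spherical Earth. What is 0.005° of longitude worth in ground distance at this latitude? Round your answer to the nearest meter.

551 meters

0.005° of longitude at 9.41° is 0.005 × 111699 × cos 9.41° ≈ 0.005 × 110196 = 550.98 m.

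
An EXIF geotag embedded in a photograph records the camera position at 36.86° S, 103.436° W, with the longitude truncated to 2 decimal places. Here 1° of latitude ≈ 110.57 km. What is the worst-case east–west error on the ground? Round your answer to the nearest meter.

Truncating at 2 decimal places can drop up to a full unit in the last place, so the longitude may be off by as much as 0.01°.
One degree of longitude at 36.86° is 110570 × cos 36.86° ≈ 110570 × 0.8001 = 88467.5 m.
East–west error: 0.01° × 88467.5 m/° ≈ 884.675 m.

885 meters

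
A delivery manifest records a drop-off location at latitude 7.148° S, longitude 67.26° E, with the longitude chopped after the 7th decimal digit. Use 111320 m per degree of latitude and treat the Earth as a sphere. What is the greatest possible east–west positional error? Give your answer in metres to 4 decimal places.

Truncating at 7 decimal places can drop up to a full unit in the last place, so the longitude may be off by as much as 1e-07°.
Parallels shrink by cos φ, so at 7.148° a degree of longitude is 111320 × 0.9922 ≈ 110455 m.
Maximum E–W displacement: 1e-07 × 110455 = 0.0110455 m.

0.0110 metres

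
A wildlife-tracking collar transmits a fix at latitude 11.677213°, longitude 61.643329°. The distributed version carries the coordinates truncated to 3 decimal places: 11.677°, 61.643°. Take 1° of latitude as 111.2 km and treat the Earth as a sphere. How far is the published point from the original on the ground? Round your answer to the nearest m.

Δlat = 11.677213 − 11.677 = +0.000213°; Δlon = 61.643329 − 61.643 = +0.000329°.
N–S: 0.000213° × 111200 m/° = 23.6856 m.
East–west at this latitude: 0.000329° × 111200 × cos 11.677° ≈ 0.000329 × 108899 = 35.8276 m.
Distance: √(23.6856² + 35.8276²) ≈ 42.9491 m.

43 m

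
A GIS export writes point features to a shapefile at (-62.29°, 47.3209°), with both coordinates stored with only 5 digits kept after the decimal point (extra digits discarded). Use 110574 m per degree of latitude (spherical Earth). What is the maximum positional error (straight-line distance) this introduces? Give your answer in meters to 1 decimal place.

Truncating at 5 decimal places can drop up to a full unit in the last place, so each coordinate may be off by as much as 1e-05°.
N–S: 1e-05° × 110574 m/° = 1.10574 m.
Longitude error → 1e-05 × 110574 × cos 62.29° = 1e-05 × 110574 × 0.4650 ≈ 0.514165 m.
Worst case both components are at the extreme and orthogonal: √(1.10574² + 0.514165²) ≈ 1.21944 m.

1.2 meters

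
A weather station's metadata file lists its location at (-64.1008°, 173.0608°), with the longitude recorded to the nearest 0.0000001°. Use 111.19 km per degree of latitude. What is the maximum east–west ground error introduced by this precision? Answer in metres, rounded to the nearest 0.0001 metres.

Rounding to 7 decimal places leaves the longitude within ±5e-08° of the true value.
Parallels shrink by cos φ, so at 64.1008° a degree of longitude is 111190 × 0.4368 ≈ 48566.6 m.
So at most 5e-08° × 48566.6 ≈ 0.00242833 m east–west.

0.0024 metres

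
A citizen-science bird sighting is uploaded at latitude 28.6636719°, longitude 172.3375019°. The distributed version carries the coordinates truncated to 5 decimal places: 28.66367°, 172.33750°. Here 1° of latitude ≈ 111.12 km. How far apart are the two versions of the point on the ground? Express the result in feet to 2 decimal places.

The latitude changed by +0.0000019° and the longitude by +0.0000019°.
North–south shift: 0.0000019 × 111120 = 0.211128 m.
E–W at 28.6637°: 0.0000019° × 111120 × cos 28.6637° = 0.0000019 × 111120 × 0.8775 ≈ 0.185254 m.
Combined displacement = (0.211128² + 0.185254²)^½ ≈ 0.280881 m.
In feet: 0.280881 m ÷ 0.3048 ≈ 0.92153 ft.

0.92 feet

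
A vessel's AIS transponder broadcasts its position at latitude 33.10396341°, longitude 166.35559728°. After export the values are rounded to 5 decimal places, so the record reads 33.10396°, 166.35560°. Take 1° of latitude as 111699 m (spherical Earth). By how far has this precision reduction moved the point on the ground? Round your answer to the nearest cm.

Δlat = 33.10396341 − 33.10396 = +0.00000341°; Δlon = 166.35559728 − 166.35560 = -0.00000272°.
N–S: 0.00000341° × 111699 m/° = 0.380894 m.
East–west at this latitude: -0.00000272° × 111699 × cos 33.104° ≈ -0.00000272 × 93568.1 = -0.254505 m.
Combined displacement = (0.380894² + 0.254505²)^½ ≈ 0.458097 m.
That is 0.458097 m = 45.81 cm.

46 cm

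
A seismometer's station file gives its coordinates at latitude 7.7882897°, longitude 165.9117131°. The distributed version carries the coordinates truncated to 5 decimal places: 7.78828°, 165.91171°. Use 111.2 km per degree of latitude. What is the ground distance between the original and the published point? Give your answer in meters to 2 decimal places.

1.13 meters

The latitude changed by +0.0000097° and the longitude by +0.0000031°.
N–S: 0.0000097° × 111200 m/° = 1.07864 m.
E–W at 7.78828°: 0.0000031° × 111200 × cos 7.78828° = 0.0000031 × 111200 × 0.9908 ≈ 0.34154 m.
Distance: √(1.07864² + 0.34154²) ≈ 1.13142 m.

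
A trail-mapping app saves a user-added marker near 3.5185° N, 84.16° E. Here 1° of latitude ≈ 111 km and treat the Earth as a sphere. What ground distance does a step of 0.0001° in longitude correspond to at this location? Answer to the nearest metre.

0.0001° of longitude at 3.5185° is 0.0001 × 111000 × cos 3.5185° ≈ 0.0001 × 110791 = 11.0791 m.

11 metres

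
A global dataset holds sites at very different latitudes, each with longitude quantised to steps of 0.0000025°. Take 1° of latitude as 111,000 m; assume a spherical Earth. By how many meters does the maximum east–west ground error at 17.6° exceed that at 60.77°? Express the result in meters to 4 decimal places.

0.0645 meters

With a 0.0000025° grid the true value lies within half a step, ±0.0000025°/2 = ±1.25e-06°, of the stored one.
At 17.6°: 1.25e-06° × 111000 × cos 17.6° = 1.25e-06 × 111000 × 0.9532 ≈ 0.13226 m.
At 60.77°: 1.25e-06° × 111000 × cos 60.77° = 1.25e-06 × 111000 × 0.4883 ≈ 0.067754 m.
So the lower-latitude error exceeds the higher by 0.13226 − 0.067754 = 0.064501 m.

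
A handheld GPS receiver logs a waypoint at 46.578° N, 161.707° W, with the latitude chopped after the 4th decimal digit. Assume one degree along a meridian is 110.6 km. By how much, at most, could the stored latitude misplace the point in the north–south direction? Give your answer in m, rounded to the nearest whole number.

11 m

Truncating at 4 decimal places can drop up to a full unit in the last place, so the latitude may be off by as much as 0.0001°.
North–south distance: 0.0001° × 110600 m/° = 11.06 m.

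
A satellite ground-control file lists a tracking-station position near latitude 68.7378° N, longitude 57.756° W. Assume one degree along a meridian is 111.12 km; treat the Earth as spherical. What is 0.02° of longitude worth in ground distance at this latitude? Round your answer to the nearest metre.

806 metres

One degree of longitude here spans 111120 × cos 68.7378° = 111120 × 0.3626 ≈ 40296.2 m; 0.02° of that is 805.923 m.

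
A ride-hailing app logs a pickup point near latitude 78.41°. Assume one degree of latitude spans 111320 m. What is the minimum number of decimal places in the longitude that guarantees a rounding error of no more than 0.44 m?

5 decimal places

At 78.41° one degree of longitude covers 111320 × cos 78.41° ≈ 111320 × 0.2009 ≈ 22365 m.
Rounding to N decimal places gives at most 0.5 × 10⁻ᴺ degrees of error, i.e. 0.5 × 10⁻ᴺ × 22365 m.
Need 0.5 × 22365 × 10⁻ᴺ ≤ 0.44 → 10⁻ᴺ ≤ 3.935e-05, so N ≥ 4.41.
So 5 decimal places suffice (0.112 m); 4 would allow up to 1.12 m.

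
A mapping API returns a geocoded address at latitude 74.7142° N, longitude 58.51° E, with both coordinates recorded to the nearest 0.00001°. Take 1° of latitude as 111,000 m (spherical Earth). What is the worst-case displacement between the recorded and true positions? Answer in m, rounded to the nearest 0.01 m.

0.57 m

Rounding to 5 decimal places leaves each coordinate within ±5e-06° of the true value.
North–south component: 5e-06° × 111000 = 0.555 m.
E–W at 74.7142°: 5e-06° × 111000 × cos 74.7142° = 5e-06 × 111000 × 0.2636 ≈ 0.146317 m.
Worst case both components are at the extreme and orthogonal: √(0.555² + 0.146317²) ≈ 0.573963 m.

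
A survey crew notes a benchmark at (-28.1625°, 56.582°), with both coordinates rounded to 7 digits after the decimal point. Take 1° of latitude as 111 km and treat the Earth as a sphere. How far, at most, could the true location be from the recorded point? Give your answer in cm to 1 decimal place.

Rounding to 7 decimal places leaves each coordinate within ±5e-08° of the true value.
Latitude error → 5e-08 × 111000 = 0.00555 m along the meridian.
East–west component at 28.1625°: 5e-08° × 111000 × cos 28.1625° ≈ 5e-08 × 97859 ≈ 0.00489295 m.
The two errors are perpendicular, so the maximum displacement is √(0.00555² + 0.00489295²) ≈ 0.00739888 m.
That is 0.00739888 m = 0.73989 cm.

0.7 cm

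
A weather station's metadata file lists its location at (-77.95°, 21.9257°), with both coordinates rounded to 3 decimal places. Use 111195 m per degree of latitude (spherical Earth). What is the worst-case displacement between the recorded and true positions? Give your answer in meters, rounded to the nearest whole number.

Rounding to 3 decimal places leaves each coordinate within ±0.0005° of the true value.
North–south component: 0.0005° × 111195 = 55.5975 m.
Longitude error → 0.0005 × 111195 × cos 77.95° = 0.0005 × 111195 × 0.2088 ≈ 11.6068 m.
Worst case both components are at the extreme and orthogonal: √(55.5975² + 11.6068²) ≈ 56.7961 m.

57 meters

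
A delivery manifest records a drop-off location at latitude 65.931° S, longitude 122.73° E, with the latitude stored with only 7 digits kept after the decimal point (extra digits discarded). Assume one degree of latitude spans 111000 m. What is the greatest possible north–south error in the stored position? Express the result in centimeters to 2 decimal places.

1.11 centimeters

Truncating at 7 decimal places can drop up to a full unit in the last place, so the latitude may be off by as much as 1e-07°.
North–south distance: 1e-07° × 111000 m/° = 0.0111 m.
That is 0.0111 m = 1.11 cm.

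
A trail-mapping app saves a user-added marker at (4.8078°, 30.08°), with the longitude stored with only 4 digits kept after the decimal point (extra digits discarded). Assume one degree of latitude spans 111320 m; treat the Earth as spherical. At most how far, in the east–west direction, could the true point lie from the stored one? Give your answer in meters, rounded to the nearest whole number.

11 meters

Truncating at 4 decimal places can drop up to a full unit in the last place, so the longitude may be off by as much as 0.0001°.
At latitude 4.8078° a degree of longitude spans 111320 m × cos 4.8078° = 111320 × 0.9965 ≈ 110928 m.
Maximum E–W displacement: 0.0001 × 110928 = 11.0928 m.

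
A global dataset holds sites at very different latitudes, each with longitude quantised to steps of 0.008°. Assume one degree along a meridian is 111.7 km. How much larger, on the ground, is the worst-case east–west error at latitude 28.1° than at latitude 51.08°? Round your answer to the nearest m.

With a 0.008° grid the true value lies within half a step, ±0.008°/2 = ±0.004°, of the stored one.
Error at 28.1° = 0.004° × 111700 × cos 28.1° ≈ 446.8 × 0.8821 = 394.13 m.
At 51.08°: 0.004° × 111700 × cos 51.08° = 0.004 × 111700 × 0.6282 ≈ 280.7 m.
So the lower-latitude error exceeds the higher by 394.13 − 280.7 = 113.44 m.

113 m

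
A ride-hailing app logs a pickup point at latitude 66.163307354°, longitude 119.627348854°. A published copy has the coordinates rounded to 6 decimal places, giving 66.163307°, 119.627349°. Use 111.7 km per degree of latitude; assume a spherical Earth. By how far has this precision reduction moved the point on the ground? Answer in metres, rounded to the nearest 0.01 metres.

0.04 metres

Δlat = 66.163307354 − 66.163307 = +0.000000354°; Δlon = 119.627348854 − 119.627349 = -0.000000146°.
N–S: 0.000000354° × 111700 m/° = 0.0395418 m.
E–W at 66.1633°: -0.000000146° × 111700 × cos 66.1633° = -0.000000146 × 111700 × 0.4041 ≈ -0.00659065 m.
Hypotenuse of the two orthogonal shifts: √(0.0395418² + 0.00659065²) = 0.0400873 m.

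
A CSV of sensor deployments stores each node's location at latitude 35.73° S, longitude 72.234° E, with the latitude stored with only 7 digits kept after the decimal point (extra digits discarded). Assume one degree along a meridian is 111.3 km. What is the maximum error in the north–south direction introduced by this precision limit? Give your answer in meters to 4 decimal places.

Truncating at 7 decimal places can drop up to a full unit in the last place, so the latitude may be off by as much as 1e-07°.
Along the meridian that is 1e-07° × 111300 m/° = 0.01113 m.

0.0111 meters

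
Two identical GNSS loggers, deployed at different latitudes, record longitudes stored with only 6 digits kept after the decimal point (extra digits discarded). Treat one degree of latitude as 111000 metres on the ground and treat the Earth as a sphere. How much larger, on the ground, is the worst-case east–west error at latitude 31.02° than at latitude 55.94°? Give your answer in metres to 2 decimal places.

Truncating at 6 decimal places can drop up to a full unit in the last place, so the longitude may be off by as much as 1e-06°.
Error at 31.02° = 1e-06° × 111000 × cos 31.02° ≈ 0.111 × 0.8570 = 0.095126 m.
At 55.94°: 1e-06° × 111000 × cos 55.94° = 1e-06 × 111000 × 0.5601 ≈ 0.062167 m.
Difference: 0.095126 − 0.062167 = 0.032959 m.

0.03 metres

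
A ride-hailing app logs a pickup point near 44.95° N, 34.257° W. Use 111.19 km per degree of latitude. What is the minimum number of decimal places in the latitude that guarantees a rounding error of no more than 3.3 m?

5

One degree of latitude covers 111190 m.
N decimal places → at most half a unit in the last place, 0.5 × 10⁻ᴺ° = 111190/2 × 10⁻ᴺ m.
Need 0.5 × 111190 × 10⁻ᴺ ≤ 3.3 → 10⁻ᴺ ≤ 5.936e-05, so N ≥ 4.23.
N = 4 would give 5.56 m (too coarse); N = 5 gives 0.556 m ≤ 3.3 m.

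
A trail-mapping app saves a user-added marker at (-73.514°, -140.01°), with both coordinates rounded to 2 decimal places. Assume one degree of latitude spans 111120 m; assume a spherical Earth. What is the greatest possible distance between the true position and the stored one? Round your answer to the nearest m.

Rounding to 2 decimal places leaves each coordinate within ±0.005° of the true value.
Latitude error → 0.005 × 111120 = 555.6 m along the meridian.
E–W at 73.514°: 0.005° × 111120 × cos 73.514° = 0.005 × 111120 × 0.2838 ≈ 157.669 m.
The two errors are perpendicular, so the maximum displacement is √(555.6² + 157.669²) ≈ 577.539 m.

578 m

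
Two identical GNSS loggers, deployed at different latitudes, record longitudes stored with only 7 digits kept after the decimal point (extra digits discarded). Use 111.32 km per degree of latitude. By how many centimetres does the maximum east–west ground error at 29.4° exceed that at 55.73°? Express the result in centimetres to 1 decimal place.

Truncating at 7 decimal places can drop up to a full unit in the last place, so the longitude may be off by as much as 1e-07°.
Error at 29.4° = 1e-07° × 111320 × cos 29.4° ≈ 0.011132 × 0.8712 = 0.0096984 m.
At 55.73°: 1e-07° × 111320 × cos 55.73° = 1e-07 × 111320 × 0.5631 ≈ 0.0062684 m.
So the lower-latitude error exceeds the higher by 0.0096984 − 0.0062684 = 0.00343 m.
That is 0.00343 m = 0.343 cm.

0.3 centimetres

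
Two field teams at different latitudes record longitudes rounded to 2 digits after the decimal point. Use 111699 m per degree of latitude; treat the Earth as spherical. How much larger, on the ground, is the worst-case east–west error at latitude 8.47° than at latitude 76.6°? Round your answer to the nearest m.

423 m

Rounding to 2 decimal places leaves the longitude within ±0.005° of the true value.
Error at 8.47° = 0.005° × 111699 × cos 8.47° ≈ 558.5 × 0.9891 = 552.4 m.
Error at 76.6° = 0.005° × 111699 × cos 76.6° ≈ 558.5 × 0.2317 = 129.43 m.
So the lower-latitude error exceeds the higher by 552.4 − 129.43 = 422.97 m.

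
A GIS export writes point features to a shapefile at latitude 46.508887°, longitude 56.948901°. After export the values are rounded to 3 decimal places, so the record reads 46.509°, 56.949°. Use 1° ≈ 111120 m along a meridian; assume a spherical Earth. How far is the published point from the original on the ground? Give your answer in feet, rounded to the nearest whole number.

The latitude changed by -0.000113° and the longitude by -0.000099°.
N–S: -0.000113° × 111120 m/° = -12.5566 m.
East–west at this latitude: -0.000099° × 111120 × cos 46.509° ≈ -0.000099 × 76477.3 = -7.57125 m.
Combined displacement = (12.5566² + 7.57125²)^½ ≈ 14.6626 m.
In feet: 14.6626 m ÷ 0.3048 ≈ 48.106 ft.

48 feet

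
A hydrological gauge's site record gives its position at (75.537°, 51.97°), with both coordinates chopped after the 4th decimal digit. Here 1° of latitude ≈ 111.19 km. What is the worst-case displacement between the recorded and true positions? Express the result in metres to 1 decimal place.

Truncating at 4 decimal places can drop up to a full unit in the last place, so each coordinate may be off by as much as 0.0001°.
N–S: 0.0001° × 111190 m/° = 11.119 m.
East–west component at 75.537°: 0.0001° × 111190 × cos 75.537° ≈ 0.0001 × 27770.2 ≈ 2.77702 m.
Worst case both components are at the extreme and orthogonal: √(11.119² + 2.77702²) ≈ 11.4605 m.

11.5 metres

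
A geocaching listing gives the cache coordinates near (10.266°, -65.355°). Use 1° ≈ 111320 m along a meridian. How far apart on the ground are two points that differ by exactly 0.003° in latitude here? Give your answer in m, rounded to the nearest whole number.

0.003° × 111320 m/° = 333.96 m.

334 m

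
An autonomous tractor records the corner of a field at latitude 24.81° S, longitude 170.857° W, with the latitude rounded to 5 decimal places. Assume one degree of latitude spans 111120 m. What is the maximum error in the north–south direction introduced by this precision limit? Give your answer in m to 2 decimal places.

Rounding to 5 decimal places leaves the latitude within ±5e-06° of the true value.
Along the meridian that is 5e-06° × 111120 m/° = 0.5556 m.

0.56 m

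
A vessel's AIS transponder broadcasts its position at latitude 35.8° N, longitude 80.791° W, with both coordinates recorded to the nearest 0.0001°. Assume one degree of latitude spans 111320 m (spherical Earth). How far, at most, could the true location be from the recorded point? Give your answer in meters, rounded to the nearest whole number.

Rounding to 4 decimal places leaves each coordinate within ±5e-05° of the true value.
North–south component: 5e-05° × 111320 = 5.566 m.
Longitude error → 5e-05 × 111320 × cos 35.8° = 5e-05 × 111320 × 0.8111 ≈ 4.51438 m.
Worst case both components are at the extreme and orthogonal: √(5.566² + 4.51438²) ≈ 7.16659 m.

7 meters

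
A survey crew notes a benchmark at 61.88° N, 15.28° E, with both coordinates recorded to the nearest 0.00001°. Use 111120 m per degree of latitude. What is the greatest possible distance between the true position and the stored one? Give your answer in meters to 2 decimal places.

Rounding to 5 decimal places leaves each coordinate within ±5e-06° of the true value.
North–south component: 5e-06° × 111120 = 0.5556 m.
Longitude error → 5e-06 × 111120 × cos 61.88° = 5e-06 × 111120 × 0.4713 ≈ 0.261865 m.
Combining orthogonally: (0.5556² + 0.261865²)^½ ≈ 0.614219 m.

0.61 meters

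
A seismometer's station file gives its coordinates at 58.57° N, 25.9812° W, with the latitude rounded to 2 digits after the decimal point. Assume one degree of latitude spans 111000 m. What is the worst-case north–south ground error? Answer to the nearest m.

Rounding to 2 decimal places leaves the latitude within ±0.005° of the true value.
North–south distance: 0.005° × 111000 m/° = 555 m.

555 m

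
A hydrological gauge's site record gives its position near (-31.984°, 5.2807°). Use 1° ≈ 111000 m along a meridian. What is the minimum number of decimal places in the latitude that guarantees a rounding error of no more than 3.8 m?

One degree of latitude covers 111000 m.
Rounding to N decimal places gives at most 0.5 × 10⁻ᴺ degrees of error, i.e. 0.5 × 10⁻ᴺ × 111000 m.
Need 0.5 × 111000 × 10⁻ᴺ ≤ 3.8 → 10⁻ᴺ ≤ 6.847e-05, so N ≥ 4.16.
So 5 decimal places suffice (0.555 m); 4 would allow up to 5.55 m.

5 decimal places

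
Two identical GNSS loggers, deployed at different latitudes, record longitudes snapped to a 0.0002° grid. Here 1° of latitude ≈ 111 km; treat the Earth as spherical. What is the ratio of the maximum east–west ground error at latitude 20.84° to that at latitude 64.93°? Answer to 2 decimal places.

With a 0.0002° grid the true value lies within half a step, ±0.0002°/2 = ±0.0001°, of the stored one.
At 20.84°: 0.0001° × 111000 × cos 20.84° = 0.0001 × 111000 × 0.9346 ≈ 10.374 m.
At 64.93°: 0.0001° × 111000 × cos 64.93° = 0.0001 × 111000 × 0.4237 ≈ 4.7033 m.
The ratio reduces to cos 20.84° / cos 64.93° = 0.9346/0.4237 ≈ 2.2056.

2.21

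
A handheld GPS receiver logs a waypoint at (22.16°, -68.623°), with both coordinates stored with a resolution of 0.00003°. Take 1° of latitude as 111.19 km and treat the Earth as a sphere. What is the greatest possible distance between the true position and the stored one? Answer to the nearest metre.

2 metres

With a 0.00003° grid the true value lies within half a step, ±0.00003°/2 = ±1.5e-05°, of the stored one.
North–south component: 1.5e-05° × 111190 = 1.66785 m.
E–W at 22.16°: 1.5e-05° × 111190 × cos 22.16° = 1.5e-05 × 111190 × 0.9261 ≈ 1.54465 m.
The two errors are perpendicular, so the maximum displacement is √(1.66785² + 1.54465²) ≈ 2.27325 m.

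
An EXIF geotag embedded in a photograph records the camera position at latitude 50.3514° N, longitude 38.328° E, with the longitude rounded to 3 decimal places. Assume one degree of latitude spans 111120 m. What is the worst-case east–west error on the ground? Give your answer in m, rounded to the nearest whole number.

Rounding to 3 decimal places leaves the longitude within ±0.0005° of the true value.
One degree of longitude at 50.3514° is 111120 × cos 50.3514° ≈ 111120 × 0.6381 = 70903.2 m.
East–west error: 0.0005° × 70903.2 m/° ≈ 35.4516 m.

35 m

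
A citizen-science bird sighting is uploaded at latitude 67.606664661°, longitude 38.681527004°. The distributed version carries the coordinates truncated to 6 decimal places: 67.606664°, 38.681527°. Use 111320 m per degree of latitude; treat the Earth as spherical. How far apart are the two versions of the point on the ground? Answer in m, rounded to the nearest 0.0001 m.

The latitude changed by +0.000000661° and the longitude by +0.000000004°.
North–south shift: 0.000000661 × 111320 = 0.0735825 m.
East–west at this latitude: 0.000000004° × 111320 × cos 67.6067° ≈ 0.000000004 × 42408.8 = 0.000169635 m.
Combined displacement = (0.0735825² + 0.000169635²)^½ ≈ 0.0735827 m.

0.0736 m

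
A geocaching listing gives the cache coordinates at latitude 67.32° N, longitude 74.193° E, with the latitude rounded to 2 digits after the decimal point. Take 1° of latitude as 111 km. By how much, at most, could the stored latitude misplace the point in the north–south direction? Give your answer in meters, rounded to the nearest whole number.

555 meters

Rounding to 2 decimal places leaves the latitude within ±0.005° of the true value.
So the N–S error is at most 0.005 × 111000 = 555 m.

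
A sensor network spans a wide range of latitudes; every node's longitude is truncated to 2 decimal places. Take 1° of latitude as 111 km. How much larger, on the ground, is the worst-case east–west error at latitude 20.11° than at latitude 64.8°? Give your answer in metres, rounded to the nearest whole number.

Truncating at 2 decimal places can drop up to a full unit in the last place, so the longitude may be off by as much as 0.01°.
At 20.11°: 0.01° × 111000 × cos 20.11° = 0.01 × 111000 × 0.9390 ≈ 1042.3 m.
At 64.8°: 0.01° × 111000 × cos 64.8° = 0.01 × 111000 × 0.4258 ≈ 472.62 m.
So the lower-latitude error exceeds the higher by 1042.3 − 472.62 = 569.71 m.

570 metres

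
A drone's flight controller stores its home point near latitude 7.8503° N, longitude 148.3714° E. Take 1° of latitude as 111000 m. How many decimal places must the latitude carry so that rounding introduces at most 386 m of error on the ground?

One degree of latitude covers 111000 m.
Rounding to N decimal places gives at most 0.5 × 10⁻ᴺ degrees of error, i.e. 0.5 × 10⁻ᴺ × 111000 m.
Setting 55500 × 10⁻ᴺ ≤ 386 gives 10ᴺ ≥ 143.8, i.e. N ≥ 2.16.
N = 2 would give 555 m (too coarse); N = 3 gives 55.5 m ≤ 386 m.

3 decimal places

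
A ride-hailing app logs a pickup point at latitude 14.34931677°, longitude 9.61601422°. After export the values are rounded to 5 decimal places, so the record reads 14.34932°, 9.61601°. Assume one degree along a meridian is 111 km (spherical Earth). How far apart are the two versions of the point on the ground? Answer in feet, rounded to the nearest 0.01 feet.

The latitude changed by -0.00000323° and the longitude by +0.00000422°.
N–S: -0.00000323° × 111000 m/° = -0.35853 m.
East–west at this latitude: 0.00000422° × 111000 × cos 14.3493° ≈ 0.00000422 × 107537 = 0.453807 m.
Distance: √(0.35853² + 0.453807²) ≈ 0.578346 m.
Converting: 0.578346 m × 3.2808 ft/m ≈ 1.8975 ft.

1.90 feet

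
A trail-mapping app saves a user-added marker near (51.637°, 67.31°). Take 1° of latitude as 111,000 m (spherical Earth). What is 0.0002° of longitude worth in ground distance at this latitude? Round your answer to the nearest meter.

0.0002° of longitude at 51.637° is 0.0002 × 111000 × cos 51.637° ≈ 0.0002 × 68891.2 = 13.7782 m.

14 meters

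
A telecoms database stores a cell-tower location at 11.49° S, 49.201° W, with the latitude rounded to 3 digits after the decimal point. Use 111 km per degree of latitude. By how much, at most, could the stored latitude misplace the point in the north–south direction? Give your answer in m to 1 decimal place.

Rounding to 3 decimal places leaves the latitude within ±0.0005° of the true value.
North–south distance: 0.0005° × 111000 m/° = 55.5 m.

55.5 m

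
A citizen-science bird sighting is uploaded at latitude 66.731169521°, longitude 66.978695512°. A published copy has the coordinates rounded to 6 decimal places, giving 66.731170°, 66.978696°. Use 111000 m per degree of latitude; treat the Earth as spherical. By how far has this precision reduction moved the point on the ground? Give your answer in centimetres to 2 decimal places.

Δlat = 66.731169521 − 66.731170 = -0.000000479°; Δlon = 66.978695512 − 66.978696 = -0.000000488°.
North–south shift: -0.000000479 × 111000 = -0.053169 m.
E–W at 66.7312°: -0.000000488° × 111000 × cos 66.7312° = -0.000000488 × 111000 × 0.3950 ≈ -0.0213988 m.
Distance: √(0.053169² + 0.0213988²) ≈ 0.0573136 m.
That is 0.0573136 m = 5.7314 cm.

5.73 centimetres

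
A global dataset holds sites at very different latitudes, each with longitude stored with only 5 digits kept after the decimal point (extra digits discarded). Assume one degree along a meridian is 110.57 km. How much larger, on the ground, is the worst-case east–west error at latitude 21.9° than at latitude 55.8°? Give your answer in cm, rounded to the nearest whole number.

40 cm

Truncating at 5 decimal places can drop up to a full unit in the last place, so the longitude may be off by as much as 1e-05°.
Error at 21.9° = 1e-05° × 110570 × cos 21.9° ≈ 1.1057 × 0.9278 = 1.0259 m.
At 55.8°: 1e-05° × 110570 × cos 55.8° = 1e-05 × 110570 × 0.5621 ≈ 0.6215 m.
So the lower-latitude error exceeds the higher by 1.0259 − 0.6215 = 0.40441 m.
That is 0.404413 m = 40.441 cm.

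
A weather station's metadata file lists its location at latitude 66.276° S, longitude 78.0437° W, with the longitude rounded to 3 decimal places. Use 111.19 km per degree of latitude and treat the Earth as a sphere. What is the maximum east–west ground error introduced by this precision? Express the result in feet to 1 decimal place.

Rounding to 3 decimal places leaves the longitude within ±0.0005° of the true value.
One degree of longitude at 66.276° is 111190 × cos 66.276° ≈ 111190 × 0.4023 = 44735.2 m.
East–west error: 0.0005° × 44735.2 m/° ≈ 22.3676 m.
In feet: 22.3676 m ÷ 0.3048 ≈ 73.385 ft.

73.4 feet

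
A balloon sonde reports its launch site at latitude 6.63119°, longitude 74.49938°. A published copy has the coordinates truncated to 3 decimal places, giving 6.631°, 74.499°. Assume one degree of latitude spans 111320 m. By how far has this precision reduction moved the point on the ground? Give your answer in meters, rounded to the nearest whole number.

Δlat = 6.63119 − 6.631 = +0.00019°; Δlon = 74.49938 − 74.499 = +0.00038°.
North–south shift: 0.00019 × 111320 = 21.1508 m.
East–west at this latitude: 0.00038° × 111320 × cos 6.631° ≈ 0.00038 × 110575 = 42.0186 m.
Combined displacement = (21.1508² + 42.0186²)^½ ≈ 47.0417 m.

47 meters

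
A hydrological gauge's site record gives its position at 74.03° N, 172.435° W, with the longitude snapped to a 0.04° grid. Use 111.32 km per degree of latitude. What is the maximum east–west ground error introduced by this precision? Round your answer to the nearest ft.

2010 ft

With a 0.04° grid the true value lies within half a step, ±0.04°/2 = ±0.02°, of the stored one.
At latitude 74.03° a degree of longitude spans 111320 m × cos 74.03° = 111320 × 0.2751 ≈ 30627.9 m.
East–west error: 0.02° × 30627.9 m/° ≈ 612.558 m.
In feet: 612.558 m ÷ 0.3048 ≈ 2009.7 ft.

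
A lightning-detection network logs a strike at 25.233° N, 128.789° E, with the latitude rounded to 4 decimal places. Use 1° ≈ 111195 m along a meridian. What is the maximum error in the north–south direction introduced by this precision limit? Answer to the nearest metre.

6 metres

Rounding to 4 decimal places leaves the latitude within ±5e-05° of the true value.
Along the meridian that is 5e-05° × 111195 m/° = 5.55975 m.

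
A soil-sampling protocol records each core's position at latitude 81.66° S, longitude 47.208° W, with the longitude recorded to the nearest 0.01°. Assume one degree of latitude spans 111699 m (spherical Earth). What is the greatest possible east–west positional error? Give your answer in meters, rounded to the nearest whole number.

81 meters

Rounding to 2 decimal places leaves the longitude within ±0.005° of the true value.
One degree of longitude at 81.66° is 111699 × cos 81.66° ≈ 111699 × 0.1450 = 16201.6 m.
Maximum E–W displacement: 0.005 × 16201.6 = 81.008 m.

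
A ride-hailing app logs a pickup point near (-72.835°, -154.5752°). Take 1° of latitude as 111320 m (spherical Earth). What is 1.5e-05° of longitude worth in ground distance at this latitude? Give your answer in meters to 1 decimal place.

One degree of longitude here spans 111320 × cos 72.835° = 111320 × 0.2951 ≈ 32853.3 m; 1.5e-05° of that is 0.492799 m.

0.5 meters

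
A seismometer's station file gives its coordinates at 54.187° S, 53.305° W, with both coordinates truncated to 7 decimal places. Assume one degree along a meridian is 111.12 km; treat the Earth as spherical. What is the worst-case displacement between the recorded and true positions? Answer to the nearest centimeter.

1 centimeters

Truncating at 7 decimal places can drop up to a full unit in the last place, so each coordinate may be off by as much as 1e-07°.
N–S: 1e-07° × 111120 m/° = 0.011112 m.
Longitude error → 1e-07 × 111120 × cos 54.187° = 1e-07 × 111120 × 0.5851 ≈ 0.00650209 m.
The two errors are perpendicular, so the maximum displacement is √(0.011112² + 0.00650209²) ≈ 0.0128745 m.
That is 0.0128745 m = 1.2875 cm.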